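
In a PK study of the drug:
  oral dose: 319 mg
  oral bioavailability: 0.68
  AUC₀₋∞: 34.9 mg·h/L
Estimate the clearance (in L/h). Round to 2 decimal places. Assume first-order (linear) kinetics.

6.22 L/h

CL = F·Dose / AUC = 0.68 × 319 / 34.9 = 6.215 L/h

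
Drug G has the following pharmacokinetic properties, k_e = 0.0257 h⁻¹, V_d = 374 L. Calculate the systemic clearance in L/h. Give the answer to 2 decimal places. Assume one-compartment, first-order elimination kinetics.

CL = k × Vd = 0.0257 × 374 = 9.612 L/h

9.61 L/h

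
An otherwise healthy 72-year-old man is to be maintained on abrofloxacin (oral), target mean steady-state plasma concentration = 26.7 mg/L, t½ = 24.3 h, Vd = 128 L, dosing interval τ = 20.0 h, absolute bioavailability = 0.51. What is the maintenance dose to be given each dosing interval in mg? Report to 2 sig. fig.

k = ln2 / t½ = 0.693147 / 24.3 = 0.02852 h⁻¹
CL = k × Vd = 0.02852 × 128 = 3.651 L/h
At steady state, F × (Dose/τ) = Css × CL.
Dose = Css × CL × τ / F = 26.7 × 3.651 × 20.0 / 0.51 = 3823 mg

3800 mg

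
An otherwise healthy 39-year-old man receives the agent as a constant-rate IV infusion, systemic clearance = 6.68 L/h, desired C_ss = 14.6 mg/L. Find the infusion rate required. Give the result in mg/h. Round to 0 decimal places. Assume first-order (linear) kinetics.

At steady state, infusion rate R₀ = Css × CL = 14.6 × 6.680 = 97.53 mg/h

98 mg/h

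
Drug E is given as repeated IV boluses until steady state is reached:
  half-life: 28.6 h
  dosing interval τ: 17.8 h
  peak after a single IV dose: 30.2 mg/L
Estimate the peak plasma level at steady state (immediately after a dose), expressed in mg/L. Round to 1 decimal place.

86.2 mg/L

k = ln2 / t½ = 0.693147 / 28.6 = 0.02424 h⁻¹
e^(−kτ) = e^(−0.02424 × 17.8) = 0.6496
Accumulation ratio R = 1 / (1 − e^(−kτ)) = 1 / (1 − 0.6496) = 2.854
Steady-state peak = C₀ × R = 30.2 × 2.854 = 86.19 mg/L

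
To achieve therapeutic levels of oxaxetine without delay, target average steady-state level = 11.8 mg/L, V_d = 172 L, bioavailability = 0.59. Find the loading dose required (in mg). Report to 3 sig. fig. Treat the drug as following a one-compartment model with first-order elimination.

LD = Css × Vd / F = 11.8 × 172 / 0.59 = 3440 mg

3440 mg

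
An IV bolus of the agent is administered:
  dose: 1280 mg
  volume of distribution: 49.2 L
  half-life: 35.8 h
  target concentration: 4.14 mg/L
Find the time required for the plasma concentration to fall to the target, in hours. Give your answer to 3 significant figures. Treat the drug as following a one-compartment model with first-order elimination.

94.9 h

C₀ = Dose / Vd = 1280 / 49.2 = 26.02 mg/L
k = ln2 / t½ = 0.693147 / 35.8 = 0.01936 h⁻¹
t = ln(C₀ / C) / k = ln(26.02 / 4.14) / 0.01936
  = ln(6.285) / 0.01936 = 1.838 / 0.01936 = 94.94 h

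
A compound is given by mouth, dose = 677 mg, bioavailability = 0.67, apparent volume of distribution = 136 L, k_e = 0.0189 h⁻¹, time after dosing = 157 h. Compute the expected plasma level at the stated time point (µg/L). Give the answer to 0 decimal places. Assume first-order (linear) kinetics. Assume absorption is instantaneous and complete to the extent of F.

Amount reaching circulation = F × Dose = 0.67 × 677.0 = 453.6 mg
C₀ = F·Dose / Vd = 453.6 / 136 = 3.335 mg/L
C = C₀ · e^(−k·t) = 3.335 × e^(−0.01890 × 157)
  = 3.335 × 0.05144 = 0.1716 mg/L
Convert: 0.1716 mg/L × 1000 = 171.6 µg/L

172 µg/L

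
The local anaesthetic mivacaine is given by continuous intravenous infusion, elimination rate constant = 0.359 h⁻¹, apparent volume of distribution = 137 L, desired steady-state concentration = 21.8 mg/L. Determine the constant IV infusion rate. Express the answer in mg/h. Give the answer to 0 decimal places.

CL = k × Vd = 0.3590 × 137 = 49.18 L/h
At steady state, infusion rate R₀ = Css × CL = 21.8 × 49.18 = 1072 mg/h

1072 mg/h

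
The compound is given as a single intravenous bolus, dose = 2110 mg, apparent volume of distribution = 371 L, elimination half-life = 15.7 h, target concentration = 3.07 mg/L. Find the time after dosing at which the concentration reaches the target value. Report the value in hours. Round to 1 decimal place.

14.0 h

C₀ = Dose / Vd = 2110 / 371 = 5.687 mg/L
k = ln2 / t½ = 0.693147 / 15.7 = 0.04415 h⁻¹
t = ln(C₀ / C) / k = ln(5.687 / 3.07) / 0.04415
  = ln(1.852) / 0.04415 = 0.6163 / 0.04415 = 13.96 h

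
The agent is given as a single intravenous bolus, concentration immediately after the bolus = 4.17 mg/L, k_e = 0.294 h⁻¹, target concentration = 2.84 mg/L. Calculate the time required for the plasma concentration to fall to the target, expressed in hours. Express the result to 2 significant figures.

t = ln(C₀ / C) / k = ln(4.170 / 2.84) / 0.2940
  = ln(1.468) / 0.2940 = 0.3839 / 0.2940 = 1.306 h

1.3 h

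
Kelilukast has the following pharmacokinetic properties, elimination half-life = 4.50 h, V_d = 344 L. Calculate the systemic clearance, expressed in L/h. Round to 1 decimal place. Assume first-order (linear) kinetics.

k = ln2 / t½ = 0.693147 / 4.50 = 0.1540 h⁻¹
CL = k × Vd = 0.1540 × 344 = 52.98 L/h

53.0 L/h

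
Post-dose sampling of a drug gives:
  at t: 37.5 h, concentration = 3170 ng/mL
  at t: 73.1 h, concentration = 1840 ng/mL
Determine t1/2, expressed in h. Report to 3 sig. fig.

k = ln(C₁/C₂) / (t₂ − t₁) = ln(3170/1840) / (73.1 − 37.5)
  = 0.5440 / 35.60 = 0.01528 h⁻¹
t½ = ln2 / k = 0.693147 / 0.01528 = 45.36 h

45.4 h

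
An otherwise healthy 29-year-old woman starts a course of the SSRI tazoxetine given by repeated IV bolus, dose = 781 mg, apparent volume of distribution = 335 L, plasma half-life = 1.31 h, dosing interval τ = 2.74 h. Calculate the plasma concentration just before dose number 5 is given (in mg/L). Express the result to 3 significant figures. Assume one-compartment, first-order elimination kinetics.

C₀ per dose = Dose / Vd = 781 / 335 = 2.331 mg/L
k = ln2 / t½ = 0.693147 / 1.31 = 0.5291 h⁻¹
Fraction remaining after one interval: r = e^(−kτ) = e^(−0.5291 × 2.74) = 0.2346
Before dose 5, 4 doses have been given (aged 1τ, 2τ, 3τ, 4τ).
C_trough = C₀ × (r + r² + … + r^4) = C₀ × r(1−r^4)/(1−r)
        = 2.331 × 0.2346 × (1 − 0.003029) / (1 − 0.2346) = 0.7123 mg/L

0.712 mg/L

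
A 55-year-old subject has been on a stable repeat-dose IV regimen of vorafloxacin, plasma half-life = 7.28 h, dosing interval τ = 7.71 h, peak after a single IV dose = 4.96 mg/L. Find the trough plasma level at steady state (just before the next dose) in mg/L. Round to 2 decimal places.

4.58 mg/L

k = ln2 / t½ = 0.693147 / 7.28 = 0.09521 h⁻¹
e^(−kτ) = e^(−0.09521 × 7.71) = 0.4800
Accumulation ratio R = 1 / (1 − e^(−kτ)) = 1 / (1 − 0.4800) = 1.923
Steady-state trough = C₀ × R × e^(−kτ) = 4.96 × 1.923 × 0.4800 = 4.578 mg/L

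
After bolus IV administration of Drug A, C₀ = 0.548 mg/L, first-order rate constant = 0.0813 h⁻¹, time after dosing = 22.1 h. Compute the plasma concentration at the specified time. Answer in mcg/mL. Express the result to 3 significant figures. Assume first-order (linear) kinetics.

C = C₀ · e^(−k·t) = 0.5480 × e^(−0.08130 × 22.1)
  = 0.5480 × 0.1658 = 0.09086 mg/L
(0.09086 mg/L = 0.09086 mcg/mL)

0.0909 mcg/mL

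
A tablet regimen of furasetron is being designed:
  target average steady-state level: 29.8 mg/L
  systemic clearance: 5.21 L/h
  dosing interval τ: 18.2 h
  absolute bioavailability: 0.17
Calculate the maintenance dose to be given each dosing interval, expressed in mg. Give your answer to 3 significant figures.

At steady state, F × (Dose/τ) = Css × CL.
Dose = Css × CL × τ / F = 29.8 × 5.210 × 18.2 / 0.17 = 16620 mg

16600 mg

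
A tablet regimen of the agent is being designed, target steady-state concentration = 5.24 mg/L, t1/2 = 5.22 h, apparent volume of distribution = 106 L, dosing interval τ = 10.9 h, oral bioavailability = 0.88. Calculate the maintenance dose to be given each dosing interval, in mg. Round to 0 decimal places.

914 mg

k = ln2 / t½ = 0.693147 / 5.22 = 0.1328 h⁻¹
CL = k × Vd = 0.1328 × 106 = 14.08 L/h
At steady state, F × (Dose/τ) = Css × CL.
Dose = Css × CL × τ / F = 5.24 × 14.08 × 10.9 / 0.88 = 913.9 mg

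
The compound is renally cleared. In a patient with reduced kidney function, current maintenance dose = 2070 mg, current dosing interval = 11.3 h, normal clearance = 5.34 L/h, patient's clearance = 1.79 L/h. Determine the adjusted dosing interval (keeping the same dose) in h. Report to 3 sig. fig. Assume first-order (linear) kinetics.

To keep the same average steady-state level, dosing rate must scale with clearance.
CL ratio = 1.79 / 5.34 = 0.3352
New interval (same dose) = 11.3 / 0.3352 = 33.71 h

33.7 h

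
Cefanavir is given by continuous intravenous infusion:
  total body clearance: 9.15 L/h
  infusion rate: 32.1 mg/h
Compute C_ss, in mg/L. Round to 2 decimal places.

At steady state Css = R₀ / CL = 32.1 / 9.150 = 3.508 mg/L

3.51 mg/L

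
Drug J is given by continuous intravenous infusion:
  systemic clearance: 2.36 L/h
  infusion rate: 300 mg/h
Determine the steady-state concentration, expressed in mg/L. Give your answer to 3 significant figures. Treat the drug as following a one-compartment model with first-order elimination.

At steady state Css = R₀ / CL = 300 / 2.360 = 127.1 mg/L

127 mg/L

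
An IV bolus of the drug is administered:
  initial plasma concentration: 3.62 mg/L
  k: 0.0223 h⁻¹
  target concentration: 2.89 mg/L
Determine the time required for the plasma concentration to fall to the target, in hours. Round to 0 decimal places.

t = ln(C₀ / C) / k = ln(3.620 / 2.89) / 0.02230
  = ln(1.253) / 0.02230 = 0.2255 / 0.02230 = 10.11 h

10 h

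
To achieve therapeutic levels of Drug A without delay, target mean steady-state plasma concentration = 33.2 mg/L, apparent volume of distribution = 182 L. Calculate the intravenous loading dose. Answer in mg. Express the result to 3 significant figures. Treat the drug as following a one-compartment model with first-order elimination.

LD = Css × Vd = 33.2 × 182 = 6042 mg

6040 mg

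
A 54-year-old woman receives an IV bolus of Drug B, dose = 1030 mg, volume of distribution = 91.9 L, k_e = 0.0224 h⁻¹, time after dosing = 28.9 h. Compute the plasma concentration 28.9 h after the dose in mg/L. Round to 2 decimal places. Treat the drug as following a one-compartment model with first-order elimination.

C₀ = Dose / Vd = 1030 / 91.9 = 11.21 mg/L
C = C₀ · e^(−k·t) = 11.21 × e^(−0.02240 × 28.9)
  = 11.21 × 0.5234 = 5.867 mg/L

5.87 mg/L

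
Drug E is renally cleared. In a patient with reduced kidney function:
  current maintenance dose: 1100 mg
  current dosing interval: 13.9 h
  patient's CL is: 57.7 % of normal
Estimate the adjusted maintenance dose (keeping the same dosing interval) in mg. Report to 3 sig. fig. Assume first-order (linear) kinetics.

635 mg

To keep the same average steady-state level, dosing rate must scale with clearance.
CL ratio = 57.7 / 100 = 0.5770
New dose (same interval) = 1100 × 0.5770 = 634.7 mg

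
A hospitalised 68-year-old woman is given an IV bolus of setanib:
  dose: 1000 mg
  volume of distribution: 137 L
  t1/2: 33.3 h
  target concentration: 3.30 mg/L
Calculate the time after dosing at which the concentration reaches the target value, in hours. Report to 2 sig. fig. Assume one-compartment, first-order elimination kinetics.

C₀ = Dose / Vd = 1000 / 137 = 7.299 mg/L
k = ln2 / t½ = 0.693147 / 33.3 = 0.02082 h⁻¹
t = ln(C₀ / C) / k = ln(7.299 / 3.30) / 0.02082
  = ln(2.212) / 0.02082 = 0.7939 / 0.02082 = 38.13 h

38 h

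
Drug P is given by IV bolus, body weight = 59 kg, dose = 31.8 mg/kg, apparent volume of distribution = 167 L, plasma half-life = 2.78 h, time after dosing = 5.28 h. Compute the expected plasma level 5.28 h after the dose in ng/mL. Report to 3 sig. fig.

3010 ng/mL

Total dose = 31.8 × 59 = 1876 mg
C₀ = Dose / Vd = 1876 / 167 = 11.23 mg/L
k = ln2 / t½ = 0.693147 / 2.78 = 0.2493 h⁻¹
C = C₀ · e^(−k·t) = 11.23 × e^(−0.2493 × 5.28)
  = 11.23 × 0.2681 = 3.011 mg/L
Convert: 3.011 mg/L × 1000 = 3011 ng/mL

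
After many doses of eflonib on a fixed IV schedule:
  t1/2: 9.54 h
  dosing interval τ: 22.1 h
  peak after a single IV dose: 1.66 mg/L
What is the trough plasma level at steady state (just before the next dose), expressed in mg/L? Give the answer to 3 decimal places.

0.417 mg/L

k = ln2 / t½ = 0.693147 / 9.54 = 0.07266 h⁻¹
e^(−kτ) = e^(−0.07266 × 22.1) = 0.2007
Accumulation ratio R = 1 / (1 − e^(−kτ)) = 1 / (1 − 0.2007) = 1.251
Steady-state trough = C₀ × R × e^(−kτ) = 1.66 × 1.251 × 0.2007 = 0.4168 mg/L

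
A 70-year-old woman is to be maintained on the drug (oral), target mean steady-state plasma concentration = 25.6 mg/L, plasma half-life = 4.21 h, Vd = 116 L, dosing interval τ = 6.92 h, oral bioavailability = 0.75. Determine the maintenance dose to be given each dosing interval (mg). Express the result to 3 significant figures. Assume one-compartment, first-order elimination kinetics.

k = ln2 / t½ = 0.693147 / 4.21 = 0.1646 h⁻¹
CL = k × Vd = 0.1646 × 116 = 19.09 L/h
At steady state, F × (Dose/τ) = Css × CL.
Dose = Css × CL × τ / F = 25.6 × 19.09 × 6.92 / 0.75 = 4509 mg

4510 mg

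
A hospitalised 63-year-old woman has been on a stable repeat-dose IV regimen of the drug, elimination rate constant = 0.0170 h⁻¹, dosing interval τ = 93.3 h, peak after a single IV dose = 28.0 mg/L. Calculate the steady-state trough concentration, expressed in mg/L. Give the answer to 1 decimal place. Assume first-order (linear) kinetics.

e^(−kτ) = e^(−0.01700 × 93.3) = 0.2047
Accumulation ratio R = 1 / (1 − e^(−kτ)) = 1 / (1 − 0.2047) = 1.257
Steady-state trough = C₀ × R × e^(−kτ) = 28.0 × 1.257 × 0.2047 = 7.205 mg/L

7.2 mg/L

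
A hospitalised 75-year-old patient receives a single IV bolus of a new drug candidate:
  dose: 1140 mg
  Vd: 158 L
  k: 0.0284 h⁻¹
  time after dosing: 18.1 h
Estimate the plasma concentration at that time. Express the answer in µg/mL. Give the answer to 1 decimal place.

C₀ = Dose / Vd = 1140 / 158 = 7.215 mg/L
C = C₀ · e^(−k·t) = 7.215 × e^(−0.02840 × 18.1)
  = 7.215 × 0.5981 = 4.315 mg/L
(4.315 mg/L = 4.315 µg/mL)

4.3 µg/mL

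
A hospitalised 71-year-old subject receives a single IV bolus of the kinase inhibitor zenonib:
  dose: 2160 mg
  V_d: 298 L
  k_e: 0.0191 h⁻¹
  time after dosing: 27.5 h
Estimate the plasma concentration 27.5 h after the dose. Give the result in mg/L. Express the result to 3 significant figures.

4.29 mg/L

C₀ = Dose / Vd = 2160 / 298 = 7.248 mg/L
C = C₀ · e^(−k·t) = 7.248 × e^(−0.01910 × 27.5)
  = 7.248 × 0.5914 = 4.286 mg/L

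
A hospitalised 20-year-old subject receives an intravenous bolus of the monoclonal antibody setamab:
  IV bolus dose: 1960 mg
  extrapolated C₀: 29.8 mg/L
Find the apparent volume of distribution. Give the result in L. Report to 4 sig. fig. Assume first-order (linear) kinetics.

65.77 L

Vd = Dose / C₀ = 1960 / 29.8 = 65.77 L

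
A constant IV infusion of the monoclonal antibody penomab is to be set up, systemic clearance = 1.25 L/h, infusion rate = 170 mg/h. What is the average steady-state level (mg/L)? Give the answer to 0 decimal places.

136 mg/L

At steady state Css = R₀ / CL = 170 / 1.250 = 136.0 mg/L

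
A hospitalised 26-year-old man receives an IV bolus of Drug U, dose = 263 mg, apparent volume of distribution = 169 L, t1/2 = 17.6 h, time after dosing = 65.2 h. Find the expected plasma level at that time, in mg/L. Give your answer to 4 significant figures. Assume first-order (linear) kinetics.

C₀ = Dose / Vd = 263.0 / 169 = 1.556 mg/L
k = ln2 / t½ = 0.693147 / 17.6 = 0.03938 h⁻¹
C = C₀ · e^(−k·t) = 1.556 × e^(−0.03938 × 65.2)
  = 1.556 × 0.07672 = 0.1194 mg/L

0.1194 mg/L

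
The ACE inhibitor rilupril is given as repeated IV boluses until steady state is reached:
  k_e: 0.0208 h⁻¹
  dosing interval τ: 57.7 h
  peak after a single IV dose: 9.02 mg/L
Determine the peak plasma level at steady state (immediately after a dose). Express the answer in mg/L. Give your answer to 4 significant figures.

12.91 mg/L

e^(−kτ) = e^(−0.02080 × 57.7) = 0.3011
Accumulation ratio R = 1 / (1 − e^(−kτ)) = 1 / (1 − 0.3011) = 1.431
Steady-state peak = C₀ × R = 9.02 × 1.431 = 12.91 mg/L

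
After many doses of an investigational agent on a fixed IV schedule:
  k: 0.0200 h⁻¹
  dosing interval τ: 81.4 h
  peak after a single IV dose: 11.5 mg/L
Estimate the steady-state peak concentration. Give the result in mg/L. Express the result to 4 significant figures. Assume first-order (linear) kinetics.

14.31 mg/L

e^(−kτ) = e^(−0.02000 × 81.4) = 0.1963
Accumulation ratio R = 1 / (1 − e^(−kτ)) = 1 / (1 − 0.1963) = 1.244
Steady-state peak = C₀ × R = 11.5 × 1.244 = 14.31 mg/L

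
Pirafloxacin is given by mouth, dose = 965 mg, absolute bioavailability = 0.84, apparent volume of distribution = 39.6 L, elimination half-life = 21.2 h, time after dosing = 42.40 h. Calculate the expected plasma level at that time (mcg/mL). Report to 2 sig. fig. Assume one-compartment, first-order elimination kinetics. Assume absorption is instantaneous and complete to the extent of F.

5.1 mcg/mL

Amount reaching circulation = F × Dose = 0.84 × 965.0 = 810.6 mg
C₀ = F·Dose / Vd = 810.6 / 39.6 = 20.47 mg/L
k = ln2 / t½ = 0.693147 / 21.2 = 0.03270 h⁻¹
t / t½ = 42.40 / 21.2 = 2 half-lives
C = C₀ × (1/2)^2 = 20.47 × 0.2500 = 5.118 mg/L
(5.118 mg/L = 5.118 mcg/mL)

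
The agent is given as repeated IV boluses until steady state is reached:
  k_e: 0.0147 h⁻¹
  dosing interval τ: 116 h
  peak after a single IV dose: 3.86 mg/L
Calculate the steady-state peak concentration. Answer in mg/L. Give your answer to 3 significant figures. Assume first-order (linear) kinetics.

4.72 mg/L

e^(−kτ) = e^(−0.01470 × 116) = 0.1817
Accumulation ratio R = 1 / (1 − e^(−kτ)) = 1 / (1 − 0.1817) = 1.222
Steady-state peak = C₀ × R = 3.86 × 1.222 = 4.717 mg/L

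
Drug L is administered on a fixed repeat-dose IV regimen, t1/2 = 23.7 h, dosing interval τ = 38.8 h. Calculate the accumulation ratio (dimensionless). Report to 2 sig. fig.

k = ln2 / t½ = 0.693147 / 23.7 = 0.02925 h⁻¹
e^(−kτ) = e^(−0.02925 × 38.8) = 0.3215
Accumulation ratio R = 1 / (1 − e^(−kτ)) = 1 / (1 − 0.3215) = 1.474

1.5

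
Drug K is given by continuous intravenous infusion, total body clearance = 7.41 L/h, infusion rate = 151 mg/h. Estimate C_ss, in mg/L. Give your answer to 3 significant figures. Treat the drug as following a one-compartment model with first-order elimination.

20.4 mg/L

At steady state Css = R₀ / CL = 151 / 7.410 = 20.38 mg/L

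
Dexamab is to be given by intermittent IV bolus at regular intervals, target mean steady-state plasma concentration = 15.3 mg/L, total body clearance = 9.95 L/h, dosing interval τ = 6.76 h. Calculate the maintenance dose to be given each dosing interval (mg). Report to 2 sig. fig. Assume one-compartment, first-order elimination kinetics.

1000 mg

At steady state, Dose/τ = Css × CL.
Dose = Css × CL × τ = 15.3 × 9.950 × 6.76 = 1029 mg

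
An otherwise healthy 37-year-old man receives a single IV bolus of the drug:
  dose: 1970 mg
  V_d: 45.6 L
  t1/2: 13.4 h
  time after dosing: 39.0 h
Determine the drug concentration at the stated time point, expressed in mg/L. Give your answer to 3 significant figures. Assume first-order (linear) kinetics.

5.75 mg/L

C₀ = Dose / Vd = 1970 / 45.6 = 43.20 mg/L
k = ln2 / t½ = 0.693147 / 13.4 = 0.05173 h⁻¹
C = C₀ · e^(−k·t) = 43.20 × e^(−0.05173 × 39.0)
  = 43.20 × 0.1330 = 5.746 mg/L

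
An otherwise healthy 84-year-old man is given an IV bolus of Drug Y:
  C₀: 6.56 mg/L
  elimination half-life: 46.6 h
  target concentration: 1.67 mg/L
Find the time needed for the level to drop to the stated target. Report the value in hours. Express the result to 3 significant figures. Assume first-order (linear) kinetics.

k = ln2 / t½ = 0.693147 / 46.6 = 0.01487 h⁻¹
t = ln(C₀ / C) / k = ln(6.560 / 1.67) / 0.01487
  = ln(3.928) / 0.01487 = 1.368 / 0.01487 = 92.00 h

92.0 h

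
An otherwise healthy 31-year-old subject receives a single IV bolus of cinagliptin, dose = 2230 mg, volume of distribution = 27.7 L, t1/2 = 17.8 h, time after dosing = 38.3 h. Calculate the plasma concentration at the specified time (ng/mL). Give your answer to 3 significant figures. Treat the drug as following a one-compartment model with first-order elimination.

C₀ = Dose / Vd = 2230 / 27.7 = 80.51 mg/L
k = ln2 / t½ = 0.693147 / 17.8 = 0.03894 h⁻¹
C = C₀ · e^(−k·t) = 80.51 × e^(−0.03894 × 38.3)
  = 80.51 × 0.2251 = 18.12 mg/L
Convert: 18.12 mg/L × 1000 = 18120 ng/mL

18100 ng/mL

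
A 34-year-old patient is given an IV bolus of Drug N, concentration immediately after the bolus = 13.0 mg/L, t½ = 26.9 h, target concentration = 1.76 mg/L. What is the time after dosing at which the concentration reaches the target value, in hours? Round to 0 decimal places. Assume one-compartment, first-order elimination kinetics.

k = ln2 / t½ = 0.693147 / 26.9 = 0.02577 h⁻¹
t = ln(C₀ / C) / k = ln(13.00 / 1.76) / 0.02577
  = ln(7.386) / 0.02577 = 2.000 / 0.02577 = 77.61 h

78 h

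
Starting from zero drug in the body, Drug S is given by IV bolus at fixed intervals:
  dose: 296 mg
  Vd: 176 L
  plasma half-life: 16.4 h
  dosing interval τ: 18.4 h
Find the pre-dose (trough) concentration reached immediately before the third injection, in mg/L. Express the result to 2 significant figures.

1.1 mg/L

C₀ per dose = Dose / Vd = 296 / 176 = 1.682 mg/L
k = ln2 / t½ = 0.693147 / 16.4 = 0.04227 h⁻¹
Fraction remaining after one interval: r = e^(−kτ) = e^(−0.04227 × 18.4) = 0.4594
Before dose 3, 2 doses have been given (aged 1τ, 2τ).
C_trough = C₀ × (r + r²) = 1.682 × (0.4594 + 0.2110) = 1.128 mg/L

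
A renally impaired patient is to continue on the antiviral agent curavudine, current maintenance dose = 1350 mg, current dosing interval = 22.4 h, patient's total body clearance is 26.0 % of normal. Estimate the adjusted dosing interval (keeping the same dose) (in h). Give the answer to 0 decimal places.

86 h

To keep the same average steady-state level, dosing rate must scale with clearance.
CL ratio = 26.0 / 100 = 0.2600
New interval (same dose) = 22.4 / 0.2600 = 86.15 h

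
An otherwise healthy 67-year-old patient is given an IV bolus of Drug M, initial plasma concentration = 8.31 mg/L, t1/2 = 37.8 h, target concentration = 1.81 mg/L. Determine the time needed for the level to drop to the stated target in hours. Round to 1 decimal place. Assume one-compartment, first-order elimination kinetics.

83.1 h

k = ln2 / t½ = 0.693147 / 37.8 = 0.01834 h⁻¹
t = ln(C₀ / C) / k = ln(8.310 / 1.81) / 0.01834
  = ln(4.591) / 0.01834 = 1.524 / 0.01834 = 83.10 h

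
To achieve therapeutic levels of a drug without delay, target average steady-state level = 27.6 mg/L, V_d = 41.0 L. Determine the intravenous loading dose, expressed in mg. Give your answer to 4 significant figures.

LD = Css × Vd = 27.6 × 41.0 = 1132 mg

1132 mg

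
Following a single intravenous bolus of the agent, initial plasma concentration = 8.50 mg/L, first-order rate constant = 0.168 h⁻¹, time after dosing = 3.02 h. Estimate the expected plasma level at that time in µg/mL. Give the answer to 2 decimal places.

C = C₀ · e^(−k·t) = 8.500 × e^(−0.1680 × 3.02)
  = 8.500 × 0.6021 = 5.118 mg/L
(5.118 mg/L = 5.118 µg/mL)

5.12 µg/mL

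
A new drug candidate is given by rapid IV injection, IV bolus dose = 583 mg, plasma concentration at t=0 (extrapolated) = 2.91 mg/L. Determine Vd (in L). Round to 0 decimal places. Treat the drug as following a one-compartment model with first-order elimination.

200 L

Vd = Dose / C₀ = 583.0 / 2.91 = 200.3 L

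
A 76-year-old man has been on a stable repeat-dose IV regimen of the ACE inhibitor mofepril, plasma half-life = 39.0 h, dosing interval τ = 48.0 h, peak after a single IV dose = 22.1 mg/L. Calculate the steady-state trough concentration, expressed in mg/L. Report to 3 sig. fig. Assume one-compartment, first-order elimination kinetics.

k = ln2 / t½ = 0.693147 / 39.0 = 0.01777 h⁻¹
e^(−kτ) = e^(−0.01777 × 48.0) = 0.4262
Accumulation ratio R = 1 / (1 − e^(−kτ)) = 1 / (1 − 0.4262) = 1.743
Steady-state trough = C₀ × R × e^(−kτ) = 22.1 × 1.743 × 0.4262 = 16.42 mg/L

16.4 mg/L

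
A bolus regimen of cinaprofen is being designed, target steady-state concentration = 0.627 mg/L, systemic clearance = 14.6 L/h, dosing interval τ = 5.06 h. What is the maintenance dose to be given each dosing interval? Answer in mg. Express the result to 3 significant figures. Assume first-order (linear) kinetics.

46.3 mg

At steady state, Dose/τ = Css × CL.
Dose = Css × CL × τ = 0.627 × 14.60 × 5.06 = 46.32 mg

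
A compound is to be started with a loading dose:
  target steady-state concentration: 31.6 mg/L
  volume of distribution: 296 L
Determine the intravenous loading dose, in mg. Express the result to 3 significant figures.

9350 mg

LD = Css × Vd = 31.6 × 296 = 9354 mg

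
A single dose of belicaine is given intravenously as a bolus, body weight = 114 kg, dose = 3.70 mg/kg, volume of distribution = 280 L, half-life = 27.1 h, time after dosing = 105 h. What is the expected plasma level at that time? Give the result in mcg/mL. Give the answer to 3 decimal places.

0.103 mcg/mL

Total dose = 3.70 × 114 = 421.8 mg
C₀ = Dose / Vd = 421.8 / 280 = 1.506 mg/L
k = ln2 / t½ = 0.693147 / 27.1 = 0.02558 h⁻¹
C = C₀ · e^(−k·t) = 1.506 × e^(−0.02558 × 105)
  = 1.506 × 0.06816 = 0.1026 mg/L
(0.1026 mg/L = 0.1026 mcg/mL)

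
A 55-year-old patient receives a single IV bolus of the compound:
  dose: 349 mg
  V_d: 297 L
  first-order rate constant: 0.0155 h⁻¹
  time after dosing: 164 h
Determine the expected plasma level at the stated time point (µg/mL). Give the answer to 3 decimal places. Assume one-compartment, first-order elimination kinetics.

0.092 µg/mL

C₀ = Dose / Vd = 349.0 / 297 = 1.175 mg/L
C = C₀ · e^(−k·t) = 1.175 × e^(−0.01550 × 164)
  = 1.175 × 0.07871 = 0.09248 mg/L
(0.09248 mg/L = 0.09248 µg/mL)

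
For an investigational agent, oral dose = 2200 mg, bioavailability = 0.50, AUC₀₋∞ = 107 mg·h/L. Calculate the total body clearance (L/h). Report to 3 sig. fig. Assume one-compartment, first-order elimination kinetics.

10.3 L/h

CL = F·Dose / AUC = 0.50 × 2200 / 107 = 10.28 L/h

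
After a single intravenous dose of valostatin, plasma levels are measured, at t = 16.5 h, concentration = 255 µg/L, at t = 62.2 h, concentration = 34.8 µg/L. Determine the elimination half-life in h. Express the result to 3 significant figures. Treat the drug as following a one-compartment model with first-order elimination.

15.9 h

k = ln(C₁/C₂) / (t₂ − t₁) = ln(255/34.8) / (62.2 − 16.5)
  = 1.992 / 45.70 = 0.04359 h⁻¹
t½ = ln2 / k = 0.693147 / 0.04359 = 15.90 h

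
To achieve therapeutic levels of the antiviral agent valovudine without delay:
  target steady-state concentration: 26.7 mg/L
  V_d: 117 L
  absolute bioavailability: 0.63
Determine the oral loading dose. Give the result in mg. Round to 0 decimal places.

LD = Css × Vd / F = 26.7 × 117 / 0.63 = 4959 mg

4959 mg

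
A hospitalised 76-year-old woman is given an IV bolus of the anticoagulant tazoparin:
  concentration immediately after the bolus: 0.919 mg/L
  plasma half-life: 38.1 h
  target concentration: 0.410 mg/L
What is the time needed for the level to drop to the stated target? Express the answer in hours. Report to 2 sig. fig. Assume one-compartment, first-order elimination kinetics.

44 h

k = ln2 / t½ = 0.693147 / 38.1 = 0.01819 h⁻¹
t = ln(C₀ / C) / k = ln(0.9190 / 0.410) / 0.01819
  = ln(2.241) / 0.01819 = 0.8069 / 0.01819 = 44.36 h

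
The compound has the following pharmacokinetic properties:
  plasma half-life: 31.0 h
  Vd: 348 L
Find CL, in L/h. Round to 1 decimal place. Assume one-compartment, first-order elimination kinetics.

k = ln2 / t½ = 0.693147 / 31.0 = 0.02236 h⁻¹
CL = k × Vd = 0.02236 × 348 = 7.781 L/h

7.8 L/h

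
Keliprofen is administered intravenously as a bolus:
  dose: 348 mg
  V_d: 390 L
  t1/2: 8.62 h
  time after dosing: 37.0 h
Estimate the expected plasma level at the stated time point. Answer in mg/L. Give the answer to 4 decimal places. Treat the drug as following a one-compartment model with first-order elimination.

C₀ = Dose / Vd = 348.0 / 390 = 0.8923 mg/L
k = ln2 / t½ = 0.693147 / 8.62 = 0.08041 h⁻¹
C = C₀ · e^(−k·t) = 0.8923 × e^(−0.08041 × 37.0)
  = 0.8923 × 0.05104 = 0.04554 mg/L

0.0455 mg/L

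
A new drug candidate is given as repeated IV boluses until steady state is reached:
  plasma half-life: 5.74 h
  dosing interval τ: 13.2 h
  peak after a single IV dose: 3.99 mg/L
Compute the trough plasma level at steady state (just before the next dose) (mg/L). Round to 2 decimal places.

1.02 mg/L

k = ln2 / t½ = 0.693147 / 5.74 = 0.1208 h⁻¹
e^(−kτ) = e^(−0.1208 × 13.2) = 0.2030
Accumulation ratio R = 1 / (1 − e^(−kτ)) = 1 / (1 − 0.2030) = 1.255
Steady-state trough = C₀ × R × e^(−kτ) = 3.99 × 1.255 × 0.2030 = 1.017 mg/L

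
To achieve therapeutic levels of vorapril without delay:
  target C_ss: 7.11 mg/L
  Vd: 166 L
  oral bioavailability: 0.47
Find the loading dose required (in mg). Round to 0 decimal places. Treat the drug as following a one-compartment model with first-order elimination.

2511 mg

LD = Css × Vd / F = 7.11 × 166 / 0.47 = 2511 mg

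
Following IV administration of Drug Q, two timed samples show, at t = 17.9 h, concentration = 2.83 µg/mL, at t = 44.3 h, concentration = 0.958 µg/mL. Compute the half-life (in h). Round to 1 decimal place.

16.9 h

k = ln(C₁/C₂) / (t₂ − t₁) = ln(2.83/0.958) / (44.3 − 17.9)
  = 1.083 / 26.40 = 0.04102 h⁻¹
t½ = ln2 / k = 0.693147 / 0.04102 = 16.90 h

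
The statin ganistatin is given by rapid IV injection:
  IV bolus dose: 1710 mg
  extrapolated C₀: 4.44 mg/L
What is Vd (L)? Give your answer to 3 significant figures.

Vd = Dose / C₀ = 1710 / 4.44 = 385.1 L

385 L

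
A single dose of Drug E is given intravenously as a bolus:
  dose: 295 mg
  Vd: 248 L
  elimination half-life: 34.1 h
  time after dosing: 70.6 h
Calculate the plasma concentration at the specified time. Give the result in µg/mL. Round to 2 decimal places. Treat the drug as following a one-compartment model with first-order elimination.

0.28 µg/mL

C₀ = Dose / Vd = 295.0 / 248 = 1.190 mg/L
k = ln2 / t½ = 0.693147 / 34.1 = 0.02033 h⁻¹
C = C₀ · e^(−k·t) = 1.190 × e^(−0.02033 × 70.6)
  = 1.190 × 0.2380 = 0.2832 mg/L
(0.2832 mg/L = 0.2832 µg/mL)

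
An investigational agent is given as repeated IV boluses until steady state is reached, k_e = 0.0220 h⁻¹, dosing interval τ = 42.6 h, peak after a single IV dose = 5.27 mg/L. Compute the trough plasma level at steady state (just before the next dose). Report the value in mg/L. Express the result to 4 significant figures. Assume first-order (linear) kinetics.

e^(−kτ) = e^(−0.02200 × 42.6) = 0.3917
Accumulation ratio R = 1 / (1 − e^(−kτ)) = 1 / (1 − 0.3917) = 1.644
Steady-state trough = C₀ × R × e^(−kτ) = 5.27 × 1.644 × 0.3917 = 3.394 mg/L

3.394 mg/L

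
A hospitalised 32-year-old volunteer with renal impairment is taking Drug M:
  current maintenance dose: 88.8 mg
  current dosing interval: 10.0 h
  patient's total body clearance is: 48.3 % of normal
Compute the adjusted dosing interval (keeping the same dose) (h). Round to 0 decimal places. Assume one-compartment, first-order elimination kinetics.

To keep the same average steady-state level, dosing rate must scale with clearance.
CL ratio = 48.3 / 100 = 0.4830
New interval (same dose) = 10.0 / 0.4830 = 20.70 h

21 h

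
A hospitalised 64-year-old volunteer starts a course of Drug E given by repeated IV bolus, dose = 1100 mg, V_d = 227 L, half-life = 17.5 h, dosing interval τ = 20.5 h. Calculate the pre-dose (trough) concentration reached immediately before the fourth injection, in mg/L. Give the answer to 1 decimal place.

C₀ per dose = Dose / Vd = 1100 / 227 = 4.846 mg/L
k = ln2 / t½ = 0.693147 / 17.5 = 0.03961 h⁻¹
Fraction remaining after one interval: r = e^(−kτ) = e^(−0.03961 × 20.5) = 0.4440
Before dose 4, 3 doses have been given (aged 1τ, 2τ, 3τ).
C_trough = C₀ × (r + r² + … + r^3) = C₀ × r(1−r^3)/(1−r)
        = 4.846 × 0.4440 × (1 − 0.08753) / (1 − 0.4440) = 3.531 mg/L

3.5 mg/L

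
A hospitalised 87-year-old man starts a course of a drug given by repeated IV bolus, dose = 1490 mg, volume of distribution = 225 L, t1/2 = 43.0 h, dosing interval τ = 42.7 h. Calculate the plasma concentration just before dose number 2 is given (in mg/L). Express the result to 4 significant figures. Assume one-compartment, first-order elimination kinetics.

C₀ per dose = Dose / Vd = 1490 / 225 = 6.622 mg/L
k = ln2 / t½ = 0.693147 / 43.0 = 0.01612 h⁻¹
Fraction remaining after one interval: r = e^(−kτ) = e^(−0.01612 × 42.7) = 0.5024
Before dose 2, 1 dose has been given (aged 1τ).
C_trough = C₀ × r = 6.622 × 0.5024 = 3.327 mg/L

3.327 mg/L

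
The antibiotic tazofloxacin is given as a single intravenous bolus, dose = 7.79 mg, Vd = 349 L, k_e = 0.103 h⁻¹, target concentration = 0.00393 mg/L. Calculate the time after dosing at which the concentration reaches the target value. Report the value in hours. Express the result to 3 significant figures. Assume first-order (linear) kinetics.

16.9 h

C₀ = Dose / Vd = 7.790 / 349 = 0.02232 mg/L
t = ln(C₀ / C) / k = ln(0.02232 / 0.00393) / 0.1030
  = ln(5.679) / 0.1030 = 1.737 / 0.1030 = 16.86 h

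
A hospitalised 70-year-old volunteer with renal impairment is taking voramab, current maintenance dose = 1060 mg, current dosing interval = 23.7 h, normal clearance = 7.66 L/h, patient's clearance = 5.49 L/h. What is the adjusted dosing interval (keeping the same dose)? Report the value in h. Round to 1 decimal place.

33.1 h

To keep the same average steady-state level, dosing rate must scale with clearance.
CL ratio = 5.49 / 7.66 = 0.7167
New interval (same dose) = 23.7 / 0.7167 = 33.07 h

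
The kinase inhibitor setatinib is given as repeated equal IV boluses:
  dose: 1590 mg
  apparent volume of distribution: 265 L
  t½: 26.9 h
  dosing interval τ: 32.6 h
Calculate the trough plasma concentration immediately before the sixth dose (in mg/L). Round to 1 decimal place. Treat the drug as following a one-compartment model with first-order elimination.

4.5 mg/L

C₀ per dose = Dose / Vd = 1590 / 265 = 6.000 mg/L
k = ln2 / t½ = 0.693147 / 26.9 = 0.02577 h⁻¹
Fraction remaining after one interval: r = e^(−kτ) = e^(−0.02577 × 32.6) = 0.4317
Before dose 6, 5 doses have been given (aged 1τ, 2τ, 3τ, 4τ, 5τ).
C_trough = C₀ × (r + r² + … + r^5) = C₀ × r(1−r^5)/(1−r)
        = 6.000 × 0.4317 × (1 − 0.01499) / (1 − 0.4317) = 4.489 mg/L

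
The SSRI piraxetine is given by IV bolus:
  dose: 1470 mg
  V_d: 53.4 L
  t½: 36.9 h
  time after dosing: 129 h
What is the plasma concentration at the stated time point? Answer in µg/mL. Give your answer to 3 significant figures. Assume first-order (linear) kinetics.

2.44 µg/mL

C₀ = Dose / Vd = 1470 / 53.4 = 27.53 mg/L
k = ln2 / t½ = 0.693147 / 36.9 = 0.01878 h⁻¹
C = C₀ · e^(−k·t) = 27.53 × e^(−0.01878 × 129)
  = 27.53 × 0.08869 = 2.442 mg/L
(2.442 mg/L = 2.442 µg/mL)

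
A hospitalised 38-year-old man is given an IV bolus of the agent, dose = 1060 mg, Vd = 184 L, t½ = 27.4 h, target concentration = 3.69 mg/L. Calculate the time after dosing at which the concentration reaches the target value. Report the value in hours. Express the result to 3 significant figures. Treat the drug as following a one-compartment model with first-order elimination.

17.6 h

C₀ = Dose / Vd = 1060 / 184 = 5.761 mg/L
k = ln2 / t½ = 0.693147 / 27.4 = 0.02530 h⁻¹
t = ln(C₀ / C) / k = ln(5.761 / 3.69) / 0.02530
  = ln(1.561) / 0.02530 = 0.4453 / 0.02530 = 17.60 h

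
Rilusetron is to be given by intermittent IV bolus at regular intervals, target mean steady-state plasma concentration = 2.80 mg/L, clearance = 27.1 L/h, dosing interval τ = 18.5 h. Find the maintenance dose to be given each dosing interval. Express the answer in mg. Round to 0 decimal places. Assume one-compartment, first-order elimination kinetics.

At steady state, Dose/τ = Css × CL.
Dose = Css × CL × τ = 2.80 × 27.10 × 18.5 = 1404 mg

1404 mg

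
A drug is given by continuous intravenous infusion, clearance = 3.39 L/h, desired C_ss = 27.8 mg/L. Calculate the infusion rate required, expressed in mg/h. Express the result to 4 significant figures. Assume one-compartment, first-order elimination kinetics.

94.24 mg/h

At steady state, infusion rate R₀ = Css × CL = 27.8 × 3.390 = 94.24 mg/h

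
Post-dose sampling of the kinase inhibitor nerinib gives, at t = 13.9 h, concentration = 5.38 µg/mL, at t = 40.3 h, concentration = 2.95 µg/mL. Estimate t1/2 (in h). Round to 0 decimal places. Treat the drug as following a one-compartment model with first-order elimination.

k = ln(C₁/C₂) / (t₂ − t₁) = ln(5.38/2.95) / (40.3 − 13.9)
  = 0.6009 / 26.40 = 0.02276 h⁻¹
t½ = ln2 / k = 0.693147 / 0.02276 = 30.45 h

30 h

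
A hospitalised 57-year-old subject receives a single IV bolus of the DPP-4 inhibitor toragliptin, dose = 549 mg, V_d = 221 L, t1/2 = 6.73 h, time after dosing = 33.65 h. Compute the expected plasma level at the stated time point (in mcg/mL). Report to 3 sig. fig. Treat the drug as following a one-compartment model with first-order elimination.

0.0776 mcg/mL

C₀ = Dose / Vd = 549.0 / 221 = 2.484 mg/L
k = ln2 / t½ = 0.693147 / 6.73 = 0.1030 h⁻¹
t / t½ = 33.65 / 6.73 = 5 half-lives
C = C₀ × (1/2)^5 = 2.484 × 0.03125 = 0.07763 mg/L
(0.07763 mg/L = 0.07763 mcg/mL)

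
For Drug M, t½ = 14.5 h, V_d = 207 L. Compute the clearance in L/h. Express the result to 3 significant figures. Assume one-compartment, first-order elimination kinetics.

k = ln2 / t½ = 0.693147 / 14.5 = 0.04780 h⁻¹
CL = k × Vd = 0.04780 × 207 = 9.895 L/h

9.90 L/h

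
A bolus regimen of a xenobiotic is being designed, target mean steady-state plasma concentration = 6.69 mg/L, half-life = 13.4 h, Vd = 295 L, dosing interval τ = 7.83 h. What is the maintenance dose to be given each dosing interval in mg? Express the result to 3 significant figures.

k = ln2 / t½ = 0.693147 / 13.4 = 0.05173 h⁻¹
CL = k × Vd = 0.05173 × 295 = 15.26 L/h
At steady state, Dose/τ = Css × CL.
Dose = Css × CL × τ = 6.69 × 15.26 × 7.83 = 799.4 mg

799 mg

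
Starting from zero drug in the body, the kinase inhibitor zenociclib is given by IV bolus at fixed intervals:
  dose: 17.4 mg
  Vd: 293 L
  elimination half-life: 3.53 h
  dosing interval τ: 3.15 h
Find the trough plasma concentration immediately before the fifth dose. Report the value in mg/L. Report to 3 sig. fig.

0.0635 mg/L

C₀ per dose = Dose / Vd = 17.4 / 293 = 0.05939 mg/L
k = ln2 / t½ = 0.693147 / 3.53 = 0.1964 h⁻¹
Fraction remaining after one interval: r = e^(−kτ) = e^(−0.1964 × 3.15) = 0.5387
Before dose 5, 4 doses have been given (aged 1τ, 2τ, 3τ, 4τ).
C_trough = C₀ × (r + r² + … + r^4) = C₀ × r(1−r^4)/(1−r)
        = 0.05939 × 0.5387 × (1 − 0.08421) / (1 − 0.5387) = 0.06351 mg/L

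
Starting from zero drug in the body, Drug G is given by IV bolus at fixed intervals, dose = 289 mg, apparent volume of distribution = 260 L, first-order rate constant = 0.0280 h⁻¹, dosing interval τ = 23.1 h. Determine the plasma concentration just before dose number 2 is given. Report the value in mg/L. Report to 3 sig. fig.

0.582 mg/L

C₀ per dose = Dose / Vd = 289 / 260 = 1.112 mg/L
Fraction remaining after one interval: r = e^(−kτ) = e^(−0.02800 × 23.1) = 0.5237
Before dose 2, 1 dose has been given (aged 1τ).
C_trough = C₀ × r = 1.112 × 0.5237 = 0.5824 mg/L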